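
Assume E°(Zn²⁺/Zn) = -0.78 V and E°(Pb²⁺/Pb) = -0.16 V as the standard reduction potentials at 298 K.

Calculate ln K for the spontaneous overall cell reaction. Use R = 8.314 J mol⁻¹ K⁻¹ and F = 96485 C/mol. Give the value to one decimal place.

Cathode: Pb²⁺/Pb; anode: Zn²⁺/Zn. E°cell = (-0.16) − (-0.78) = +0.62 V, with n = 2.
ΔG° = −nFE° = −RT ln K, so ln K = nFE°/(RT) = (2)(96485)(+0.62) / ((8.314)(298)) = 48.290.

48.3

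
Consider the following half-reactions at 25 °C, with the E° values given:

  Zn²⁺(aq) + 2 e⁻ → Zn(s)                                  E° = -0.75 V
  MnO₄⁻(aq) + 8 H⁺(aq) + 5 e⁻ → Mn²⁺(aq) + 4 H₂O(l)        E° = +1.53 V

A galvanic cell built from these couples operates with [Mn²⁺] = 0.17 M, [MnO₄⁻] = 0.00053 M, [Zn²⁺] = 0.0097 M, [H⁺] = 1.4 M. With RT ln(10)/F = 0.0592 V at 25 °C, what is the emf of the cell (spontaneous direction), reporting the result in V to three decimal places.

+2.324 V

MnO₄⁻/Mn²⁺ is the cathode (higher E°), Zn²⁺/Zn the anode: E°cell = +1.53 − (-0.75) = +2.28 V, n = 10.
Overall: 2 MnO₄⁻(aq) + 16 H⁺(aq) + 5 Zn(s) → 2 Mn²⁺(aq) + 8 H₂O(l) + 5 Zn²⁺(aq)
Q = [Mn²⁺]^2·[Zn²⁺]^5 / ([MnO₄⁻]^2·[H⁺]^16); log Q = -7.392.
E = E° − (0.0592/n) log Q = +2.28 − (0.0592/10)(-7.392) = +2.324 V.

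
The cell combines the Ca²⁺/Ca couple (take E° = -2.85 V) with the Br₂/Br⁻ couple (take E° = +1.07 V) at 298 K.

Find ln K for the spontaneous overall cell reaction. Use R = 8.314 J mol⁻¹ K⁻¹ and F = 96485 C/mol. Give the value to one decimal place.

Cathode: Br₂/Br⁻; anode: Ca²⁺/Ca. E°cell = (+1.07) − (-2.85) = +3.92 V, with n = 2.
ΔG° = −nFE° = −RT ln K, so ln K = nFE°/(RT) = (2)(96485)(+3.92) / ((8.314)(298)) = 305.316.

305.3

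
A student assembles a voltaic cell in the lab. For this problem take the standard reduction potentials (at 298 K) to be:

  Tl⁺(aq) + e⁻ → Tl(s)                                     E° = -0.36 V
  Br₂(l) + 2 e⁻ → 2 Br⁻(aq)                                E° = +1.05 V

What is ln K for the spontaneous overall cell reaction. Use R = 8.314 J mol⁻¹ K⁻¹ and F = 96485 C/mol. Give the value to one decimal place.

109.8

Cathode: Br₂/Br⁻; anode: Tl⁺/Tl. E°cell = (+1.05) − (-0.36) = +1.41 V, with n = 2.
ΔG° = −nFE° = −RT ln K, so ln K = nFE°/(RT) = (2)(96485)(+1.41) / ((8.314)(298)) = 109.820.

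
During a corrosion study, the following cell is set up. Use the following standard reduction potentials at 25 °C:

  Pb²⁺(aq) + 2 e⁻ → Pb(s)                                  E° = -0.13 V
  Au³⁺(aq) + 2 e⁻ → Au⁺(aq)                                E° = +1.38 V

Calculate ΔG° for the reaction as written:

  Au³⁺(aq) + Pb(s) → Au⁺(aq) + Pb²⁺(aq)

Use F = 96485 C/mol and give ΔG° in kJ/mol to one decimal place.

-291.4 kJ/mol

As written, Au³⁺/Au⁺ is reduced (cathode) and Pb²⁺/Pb is oxidised (anode), so E°cell = (+1.38) − (-0.13) = +1.51 V.
Balancing electrons gives n = 2.
ΔG° = −nFE° = −(2)(96485)(+1.51) = -291,385 J = -291.4 kJ/mol.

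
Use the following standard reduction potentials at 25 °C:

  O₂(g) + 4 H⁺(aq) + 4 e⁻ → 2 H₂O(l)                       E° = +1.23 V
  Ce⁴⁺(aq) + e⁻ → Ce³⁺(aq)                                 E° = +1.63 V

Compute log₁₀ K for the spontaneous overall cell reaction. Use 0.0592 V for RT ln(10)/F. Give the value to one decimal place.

Cathode: Ce⁴⁺/Ce³⁺; anode: O₂/H₂O. E°cell = +0.40 V, n = 4.
log K = nE°cell / 0.0592 = (4)(+0.40) / 0.0592 = 27.0.

27.0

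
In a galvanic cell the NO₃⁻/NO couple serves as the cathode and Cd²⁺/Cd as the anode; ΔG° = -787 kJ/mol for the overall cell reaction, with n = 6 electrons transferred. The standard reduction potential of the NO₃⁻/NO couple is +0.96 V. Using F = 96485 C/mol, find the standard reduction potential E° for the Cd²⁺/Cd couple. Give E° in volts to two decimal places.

E°cell = −ΔG°/(nF) = −(-787×10³)/((6)(96485)) = +1.359 V.
Since NO₃⁻/NO is the cathode and Cd²⁺/Cd the anode, E°cell = E°(NO₃⁻/NO) − E°(Cd²⁺/Cd).
So E°(Cd²⁺/Cd) = E°(NO₃⁻/NO) − E°cell = (+0.96) − (+1.359) = -0.40 V.

-0.40 V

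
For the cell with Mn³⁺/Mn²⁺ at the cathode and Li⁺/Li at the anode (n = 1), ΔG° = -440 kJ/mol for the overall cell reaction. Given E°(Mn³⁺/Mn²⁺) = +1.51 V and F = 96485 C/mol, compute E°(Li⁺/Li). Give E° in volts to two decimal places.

-3.05 V

E°cell = −ΔG°/(nF) = −(-440×10³)/((1)(96485)) = +4.560 V.
Since Mn³⁺/Mn²⁺ is the cathode and Li⁺/Li the anode, E°cell = E°(Mn³⁺/Mn²⁺) − E°(Li⁺/Li).
So E°(Li⁺/Li) = E°(Mn³⁺/Mn²⁺) − E°cell = (+1.51) − (+4.560) = -3.05 V.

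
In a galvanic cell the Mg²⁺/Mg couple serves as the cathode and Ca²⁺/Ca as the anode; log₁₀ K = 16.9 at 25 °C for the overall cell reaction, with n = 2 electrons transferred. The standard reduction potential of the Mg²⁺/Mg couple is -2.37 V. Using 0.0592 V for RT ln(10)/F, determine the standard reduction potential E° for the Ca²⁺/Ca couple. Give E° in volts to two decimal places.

E°cell = (0.0592/n)·log K = (0.0592/2)(16.9) = +0.500 V.
Since Mg²⁺/Mg is the cathode and Ca²⁺/Ca the anode, E°cell = E°(Mg²⁺/Mg) − E°(Ca²⁺/Ca).
So E°(Ca²⁺/Ca) = E°(Mg²⁺/Mg) − E°cell = (-2.37) − (+0.500) = -2.87 V.

-2.87 V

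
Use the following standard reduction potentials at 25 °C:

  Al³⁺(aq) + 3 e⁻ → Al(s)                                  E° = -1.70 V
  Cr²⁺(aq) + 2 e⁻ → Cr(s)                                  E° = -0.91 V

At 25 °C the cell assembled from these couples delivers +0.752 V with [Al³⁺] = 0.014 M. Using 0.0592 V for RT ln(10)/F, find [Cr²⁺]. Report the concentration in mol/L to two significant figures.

0.0030 M

Cr²⁺/Cr is the cathode, Al³⁺/Al the anode: E°cell = +0.79 V, n = 6.
Overall reaction: 3 Cr²⁺(aq) + 2 Al(s) → 3 Cr(s) + 2 Al³⁺(aq); Q = [Al³⁺]^2/[Cr²⁺]^3.
From E = E° − (0.0592/n) log Q: log Q = (E° − E)·n/0.0592 = (+0.79 − (+0.752))·6/0.0592 = 3.8514.
So 3·log[Cr²⁺] = 2·log(0.014) − log Q = -3.7077 − (3.8514) = -7.5591; log[Cr²⁺] = -7.5591 / 3 = -2.5197; [Cr²⁺] = 10^(-2.5197) ≈ 0.0030 M.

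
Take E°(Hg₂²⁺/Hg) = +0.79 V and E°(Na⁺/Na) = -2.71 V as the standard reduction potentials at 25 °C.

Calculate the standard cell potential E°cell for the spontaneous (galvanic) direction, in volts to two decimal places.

+3.50 V

The Hg₂²⁺/Hg couple has the higher reduction potential, so it is the cathode; Na⁺/Na is oxidised at the anode.
E°cell = E°(cathode) − E°(anode) = (+0.79) − (-2.71) = +3.50 V.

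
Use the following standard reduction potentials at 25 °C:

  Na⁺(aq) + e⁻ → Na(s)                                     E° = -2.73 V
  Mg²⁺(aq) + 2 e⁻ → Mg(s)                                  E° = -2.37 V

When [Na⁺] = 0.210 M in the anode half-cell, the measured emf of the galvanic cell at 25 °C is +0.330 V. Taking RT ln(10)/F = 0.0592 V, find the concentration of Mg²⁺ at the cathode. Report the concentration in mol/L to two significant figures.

0.0043 M

Mg²⁺/Mg is the cathode, Na⁺/Na the anode: E°cell = +0.36 V, n = 2.
Overall reaction: Mg²⁺(aq) + 2 Na(s) → Mg(s) + 2 Na⁺(aq); Q = [Na⁺]^2/[Mg²⁺]^1.
From E = E° − (0.0592/n) log Q: log Q = (E° − E)·n/0.0592 = (+0.36 − (+0.330))·2/0.0592 = 1.0135.
So 1·log[Mg²⁺] = 2·log(0.21) − log Q = -1.3556 − (1.0135) = -2.3691; [Mg²⁺] = 10^(-2.3691) ≈ 0.0043 M.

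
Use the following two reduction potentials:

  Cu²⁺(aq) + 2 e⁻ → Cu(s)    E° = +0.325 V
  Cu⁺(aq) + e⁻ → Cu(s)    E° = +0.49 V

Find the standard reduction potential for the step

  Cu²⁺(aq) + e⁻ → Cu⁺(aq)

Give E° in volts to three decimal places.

+0.160 V

Sequential free energies add, so n₃E°₃ = n₁E°₁ + n₂E°₂.
With n₃ = 2, and the known step contributing 1×(+0.49) V, the unknown satisfies 1·E° = 2×(+0.325) − 1×(+0.49) = +0.160.
E° = +0.160 / 1 = +0.160 V.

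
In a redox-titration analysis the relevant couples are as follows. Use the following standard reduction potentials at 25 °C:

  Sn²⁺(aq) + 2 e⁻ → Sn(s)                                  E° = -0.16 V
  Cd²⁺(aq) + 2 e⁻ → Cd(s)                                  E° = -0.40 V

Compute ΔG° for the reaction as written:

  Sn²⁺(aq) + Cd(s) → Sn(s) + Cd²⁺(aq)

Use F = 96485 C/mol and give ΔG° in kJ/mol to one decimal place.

As written, Sn²⁺/Sn is reduced (cathode) and Cd²⁺/Cd is oxidised (anode), so E°cell = (-0.16) − (-0.40) = +0.24 V.
Balancing electrons gives n = 2.
ΔG° = −nFE° = −(2)(96485)(+0.24) = -46,313 J = -46.3 kJ/mol.

-46.3 kJ/mol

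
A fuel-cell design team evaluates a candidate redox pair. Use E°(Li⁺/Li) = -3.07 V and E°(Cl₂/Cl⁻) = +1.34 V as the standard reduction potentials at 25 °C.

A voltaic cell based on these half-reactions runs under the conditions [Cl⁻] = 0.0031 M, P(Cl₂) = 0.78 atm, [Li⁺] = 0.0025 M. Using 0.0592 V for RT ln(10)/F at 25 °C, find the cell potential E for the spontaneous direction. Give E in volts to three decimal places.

Cl₂/Cl⁻ is the cathode (higher E°), Li⁺/Li the anode: E°cell = +1.34 − (-3.07) = +4.41 V, n = 2.
Overall: Cl₂(g) + 2 Li(s) → 2 Cl⁻(aq) + 2 Li⁺(aq)
Q = [Cl⁻]^2·[Li⁺]^2 / (P(Cl₂)); log Q = -10.113.
E = E° − (0.0592/n) log Q = +4.41 − (0.0592/2)(-10.113) = +4.709 V.

+4.709 V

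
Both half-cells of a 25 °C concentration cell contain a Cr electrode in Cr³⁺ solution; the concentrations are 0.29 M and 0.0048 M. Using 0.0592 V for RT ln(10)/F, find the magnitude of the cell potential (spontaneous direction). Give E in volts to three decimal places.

For a concentration cell E°cell = 0. The 0.29 M side is the cathode (reduction is favoured where [Cr³⁺] is higher).
With n = 3, E = −(0.0592/3) log([Cr³⁺]ₐₙ/[Cr³⁺]꜀ₐₜ) = −(0.0592/3) log(0.0048/0.29) = −(0.0592/3)(-1.781) = +0.035 V.

+0.035 V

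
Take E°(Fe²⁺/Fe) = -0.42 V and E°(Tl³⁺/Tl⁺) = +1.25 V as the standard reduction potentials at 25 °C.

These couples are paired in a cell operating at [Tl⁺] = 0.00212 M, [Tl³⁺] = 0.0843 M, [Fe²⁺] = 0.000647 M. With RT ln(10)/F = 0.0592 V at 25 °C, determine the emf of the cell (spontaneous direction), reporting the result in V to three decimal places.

Tl³⁺/Tl⁺ is the cathode (higher E°), Fe²⁺/Fe the anode: E°cell = +1.25 − (-0.42) = +1.67 V, n = 2.
Overall: Tl³⁺(aq) + Fe(s) → Tl⁺(aq) + Fe²⁺(aq)
Q = [Tl⁺]·[Fe²⁺] / ([Tl³⁺]); log Q = -4.789.
E = E° − (0.0592/n) log Q = +1.67 − (0.0592/2)(-4.789) = +1.812 V.

+1.812 V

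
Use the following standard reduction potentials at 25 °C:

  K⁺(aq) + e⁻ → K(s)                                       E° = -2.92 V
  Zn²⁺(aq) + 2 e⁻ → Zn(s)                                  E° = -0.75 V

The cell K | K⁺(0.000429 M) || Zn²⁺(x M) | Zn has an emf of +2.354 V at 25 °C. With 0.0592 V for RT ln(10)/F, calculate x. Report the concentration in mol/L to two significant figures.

Zn²⁺/Zn is the cathode, K⁺/K the anode: E°cell = +2.17 V, n = 2.
Overall reaction: Zn²⁺(aq) + 2 K(s) → Zn(s) + 2 K⁺(aq); Q = [K⁺]^2/[Zn²⁺]^1.
From E = E° − (0.0592/n) log Q: log Q = (E° − E)·n/0.0592 = (+2.17 − (+2.354))·2/0.0592 = -6.2162.
So 1·log[Zn²⁺] = 2·log(0.000429) − log Q = -6.7351 − (-6.2162) = -0.5189; [Zn²⁺] = 10^(-0.5189) ≈ 0.30 M.

0.30 M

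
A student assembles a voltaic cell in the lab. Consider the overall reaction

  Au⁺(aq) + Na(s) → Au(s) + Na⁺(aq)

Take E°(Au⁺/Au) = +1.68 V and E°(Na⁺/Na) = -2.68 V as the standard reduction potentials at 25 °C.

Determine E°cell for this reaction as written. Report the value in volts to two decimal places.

+4.36 V

The Au⁺/Au couple has the higher reduction potential, so it is the cathode; Na⁺/Na is oxidised at the anode.
E°cell = E°(cathode) − E°(anode) = (+1.68) − (-2.68) = +4.36 V.
Since E°cell > 0, the reaction is spontaneous under standard conditions.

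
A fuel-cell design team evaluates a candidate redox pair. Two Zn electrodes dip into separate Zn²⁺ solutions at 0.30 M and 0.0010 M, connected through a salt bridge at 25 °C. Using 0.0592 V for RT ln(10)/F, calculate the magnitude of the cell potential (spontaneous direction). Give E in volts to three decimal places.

For a concentration cell E°cell = 0. The 0.30 M side is the cathode (reduction is favoured where [Zn²⁺] is higher).
With n = 2, E = −(0.0592/2) log([Zn²⁺]ₐₙ/[Zn²⁺]꜀ₐₜ) = −(0.0592/2) log(0.001/0.3) = −(0.0592/2)(-2.477) = +0.073 V.

+0.073 V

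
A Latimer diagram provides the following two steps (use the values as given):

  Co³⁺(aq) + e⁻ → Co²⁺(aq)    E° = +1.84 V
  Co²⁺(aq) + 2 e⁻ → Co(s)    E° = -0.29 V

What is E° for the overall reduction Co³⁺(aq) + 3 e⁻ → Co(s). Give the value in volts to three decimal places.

+0.420 V

Standard free energies of sequential steps add: ΔG°₃ = ΔG°₁ + ΔG°₂, so n₃E°₃ = n₁E°₁ + n₂E°₂.
E°₃ = (1×+1.84 + 2×-0.29) / 3 = (+1.260) / 3 = +0.420 V.
E° values themselves are not directly additive — weighting by electron count is essential.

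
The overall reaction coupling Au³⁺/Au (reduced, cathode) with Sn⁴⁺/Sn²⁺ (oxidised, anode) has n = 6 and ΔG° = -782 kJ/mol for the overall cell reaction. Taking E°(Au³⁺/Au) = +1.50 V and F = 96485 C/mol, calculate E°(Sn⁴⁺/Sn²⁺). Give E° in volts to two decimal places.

+0.15 V

E°cell = −ΔG°/(nF) = −(-782×10³)/((6)(96485)) = +1.351 V.
Since Au³⁺/Au is the cathode and Sn⁴⁺/Sn²⁺ the anode, E°cell = E°(Au³⁺/Au) − E°(Sn⁴⁺/Sn²⁺).
So E°(Sn⁴⁺/Sn²⁺) = E°(Au³⁺/Au) − E°cell = (+1.50) − (+1.351) = +0.15 V.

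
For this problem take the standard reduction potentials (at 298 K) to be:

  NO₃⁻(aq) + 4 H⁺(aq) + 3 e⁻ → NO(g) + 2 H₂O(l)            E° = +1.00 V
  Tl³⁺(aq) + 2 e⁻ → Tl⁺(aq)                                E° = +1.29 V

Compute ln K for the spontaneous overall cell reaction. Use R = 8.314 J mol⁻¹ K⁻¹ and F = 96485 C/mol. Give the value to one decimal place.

Cathode: Tl³⁺/Tl⁺; anode: NO₃⁻/NO. E°cell = (+1.29) − (+1.00) = +0.29 V, with n = 6.
ΔG° = −nFE° = −RT ln K, so ln K = nFE°/(RT) = (6)(96485)(+0.29) / ((8.314)(298)) = 67.761.

67.8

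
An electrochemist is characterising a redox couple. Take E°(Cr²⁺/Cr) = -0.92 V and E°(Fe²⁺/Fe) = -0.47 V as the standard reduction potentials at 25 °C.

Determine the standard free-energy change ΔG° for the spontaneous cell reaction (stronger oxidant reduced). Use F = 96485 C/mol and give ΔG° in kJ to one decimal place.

-86.8 kJ

Fe²⁺/Fe (E° = -0.47 V) is the cathode; Cr²⁺/Cr (E° = -0.92 V) is the anode, so E°cell = +0.45 V.
Balancing electrons gives n = 2 (lcm of 2 and 2).
ΔG° = −nFE° = −(2)(96485)(+0.45) = -86,836 J = -86.8 kJ.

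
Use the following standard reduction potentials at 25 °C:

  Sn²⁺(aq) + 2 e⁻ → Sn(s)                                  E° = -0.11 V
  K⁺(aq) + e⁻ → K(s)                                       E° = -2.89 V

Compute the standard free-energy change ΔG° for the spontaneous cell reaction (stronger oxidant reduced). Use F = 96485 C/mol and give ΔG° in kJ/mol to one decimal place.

Sn²⁺/Sn (E° = -0.11 V) is the cathode; K⁺/K (E° = -2.89 V) is the anode, so E°cell = +2.78 V.
Balancing electrons gives n = 2 (lcm of 2 and 1).
ΔG° = −nFE° = −(2)(96485)(+2.78) = -536,457 J = -536.5 kJ/mol.

-536.5 kJ/mol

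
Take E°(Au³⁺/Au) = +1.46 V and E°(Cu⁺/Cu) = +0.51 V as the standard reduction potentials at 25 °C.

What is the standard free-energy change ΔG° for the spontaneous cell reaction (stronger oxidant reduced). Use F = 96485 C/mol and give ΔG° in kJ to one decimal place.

-275.0 kJ

Au³⁺/Au (E° = +1.46 V) is the cathode; Cu⁺/Cu (E° = +0.51 V) is the anode, so E°cell = +0.95 V.
Balancing electrons gives n = 3 (lcm of 3 and 1).
ΔG° = −nFE° = −(3)(96485)(+0.95) = -274,982 J = -275.0 kJ.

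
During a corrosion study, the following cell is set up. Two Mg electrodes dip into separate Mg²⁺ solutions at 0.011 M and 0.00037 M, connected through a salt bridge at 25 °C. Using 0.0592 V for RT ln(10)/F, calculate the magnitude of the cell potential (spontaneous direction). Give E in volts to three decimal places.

+0.044 V

For a concentration cell E°cell = 0. The 0.011 M side is the cathode (reduction is favoured where [Mg²⁺] is higher).
With n = 2, E = −(0.0592/2) log([Mg²⁺]ₐₙ/[Mg²⁺]꜀ₐₜ) = −(0.0592/2) log(0.00037/0.011) = −(0.0592/2)(-1.473) = +0.044 V.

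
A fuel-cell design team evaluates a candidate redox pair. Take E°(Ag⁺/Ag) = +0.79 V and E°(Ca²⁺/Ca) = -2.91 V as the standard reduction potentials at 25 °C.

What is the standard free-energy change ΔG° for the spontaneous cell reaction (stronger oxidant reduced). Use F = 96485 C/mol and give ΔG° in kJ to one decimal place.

-714.0 kJ

Ag⁺/Ag (E° = +0.79 V) is the cathode; Ca²⁺/Ca (E° = -2.91 V) is the anode, so E°cell = +3.70 V.
Balancing electrons gives n = 2 (lcm of 1 and 2).
ΔG° = −nFE° = −(2)(96485)(+3.70) = -713,989 J = -714.0 kJ.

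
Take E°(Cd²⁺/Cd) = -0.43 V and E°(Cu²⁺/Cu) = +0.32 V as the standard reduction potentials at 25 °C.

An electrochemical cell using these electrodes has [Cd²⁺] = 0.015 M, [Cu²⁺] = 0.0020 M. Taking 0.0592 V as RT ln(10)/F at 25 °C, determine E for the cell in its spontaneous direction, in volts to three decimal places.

Cu²⁺/Cu is the cathode (higher E°), Cd²⁺/Cd the anode: E°cell = +0.32 − (-0.43) = +0.75 V, n = 2.
Overall: Cu²⁺(aq) + Cd(s) → Cu(s) + Cd²⁺(aq)
Q = [Cd²⁺] / ([Cu²⁺]); log Q = 0.875.
E = E° − (0.0592/n) log Q = +0.75 − (0.0592/2)(0.875) = +0.724 V.

+0.724 V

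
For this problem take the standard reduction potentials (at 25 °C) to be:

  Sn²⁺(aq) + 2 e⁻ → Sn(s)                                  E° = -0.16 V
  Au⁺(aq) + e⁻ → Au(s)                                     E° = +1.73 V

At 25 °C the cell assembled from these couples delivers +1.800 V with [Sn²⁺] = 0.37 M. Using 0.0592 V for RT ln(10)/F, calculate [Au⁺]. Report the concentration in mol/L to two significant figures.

Au⁺/Au is the cathode, Sn²⁺/Sn the anode: E°cell = +1.89 V, n = 2.
Overall reaction: 2 Au⁺(aq) + Sn(s) → 2 Au(s) + Sn²⁺(aq); Q = [Sn²⁺]^1/[Au⁺]^2.
From E = E° − (0.0592/n) log Q: log Q = (E° − E)·n/0.0592 = (+1.89 − (+1.800))·2/0.0592 = 3.0405.
So 2·log[Au⁺] = 1·log(0.37) − log Q = -0.4318 − (3.0405) = -3.4723; log[Au⁺] = -3.4723 / 2 = -1.7362; [Au⁺] = 10^(-1.7362) ≈ 0.018 M.

0.018 M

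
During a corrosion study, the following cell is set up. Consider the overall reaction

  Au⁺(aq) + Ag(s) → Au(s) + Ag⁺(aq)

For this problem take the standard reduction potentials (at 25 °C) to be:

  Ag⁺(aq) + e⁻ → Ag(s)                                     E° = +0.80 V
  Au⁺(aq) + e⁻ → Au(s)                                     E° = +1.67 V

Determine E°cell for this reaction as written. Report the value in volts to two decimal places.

The Au⁺/Au couple has the higher reduction potential, so it is the cathode; Ag⁺/Ag is oxidised at the anode.
E°cell = E°(cathode) − E°(anode) = (+1.67) − (+0.80) = +0.87 V.

+0.87 V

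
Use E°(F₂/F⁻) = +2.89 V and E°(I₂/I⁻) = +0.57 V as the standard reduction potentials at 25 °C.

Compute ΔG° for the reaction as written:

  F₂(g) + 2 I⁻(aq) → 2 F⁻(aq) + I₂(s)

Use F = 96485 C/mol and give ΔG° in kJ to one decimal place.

-447.7 kJ

As written, F₂/F⁻ is reduced (cathode) and I₂/I⁻ is oxidised (anode), so E°cell = (+2.89) − (+0.57) = +2.32 V.
Balancing electrons gives n = 2.
ΔG° = −nFE° = −(2)(96485)(+2.32) = -447,690 J = -447.7 kJ.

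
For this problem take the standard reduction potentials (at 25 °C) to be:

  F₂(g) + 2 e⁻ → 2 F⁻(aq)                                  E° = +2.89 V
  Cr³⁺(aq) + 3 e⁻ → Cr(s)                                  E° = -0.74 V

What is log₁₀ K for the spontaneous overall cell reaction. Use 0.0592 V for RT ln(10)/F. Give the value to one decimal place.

367.9

Cathode: F₂/F⁻; anode: Cr³⁺/Cr. E°cell = +3.63 V, n = 6.
log K = nE°cell / 0.0592 = (6)(+3.63) / 0.0592 = 367.9.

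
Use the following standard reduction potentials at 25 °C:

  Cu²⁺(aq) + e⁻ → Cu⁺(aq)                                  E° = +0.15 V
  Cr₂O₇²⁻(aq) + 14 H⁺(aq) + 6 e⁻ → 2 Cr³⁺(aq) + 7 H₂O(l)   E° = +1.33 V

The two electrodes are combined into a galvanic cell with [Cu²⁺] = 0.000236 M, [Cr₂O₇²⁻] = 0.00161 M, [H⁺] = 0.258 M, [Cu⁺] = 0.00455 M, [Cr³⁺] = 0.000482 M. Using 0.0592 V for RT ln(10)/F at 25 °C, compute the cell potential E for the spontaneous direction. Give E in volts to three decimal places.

Cr₂O₇²⁻/Cr³⁺ is the cathode (higher E°), Cu²⁺/Cu⁺ the anode: E°cell = +1.33 − (+0.15) = +1.18 V, n = 6.
Overall: Cr₂O₇²⁻(aq) + 14 H⁺(aq) + 6 Cu⁺(aq) → 2 Cr³⁺(aq) + 7 H₂O(l) + 6 Cu²⁺(aq)
Q = [Cr³⁺]^2·[Cu²⁺]^6 / ([Cr₂O₇²⁻]·[H⁺]^14·[Cu⁺]^6); log Q = -3.314.
E = E° − (0.0592/n) log Q = +1.18 − (0.0592/6)(-3.314) = +1.213 V.

+1.213 V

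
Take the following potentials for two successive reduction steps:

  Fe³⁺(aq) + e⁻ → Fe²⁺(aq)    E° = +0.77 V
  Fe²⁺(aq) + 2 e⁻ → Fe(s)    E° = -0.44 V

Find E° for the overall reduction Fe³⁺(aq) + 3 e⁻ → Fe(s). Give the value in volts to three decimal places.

Adding the free-energy changes (−nFE°) of the two steps gives −n₃FE°₃ = −n₁FE°₁ − n₂FE°₂.
E°₃ = (1×+0.77 + 2×-0.44) / 3 = (-0.110) / 3 = -0.037 V.

-0.037 V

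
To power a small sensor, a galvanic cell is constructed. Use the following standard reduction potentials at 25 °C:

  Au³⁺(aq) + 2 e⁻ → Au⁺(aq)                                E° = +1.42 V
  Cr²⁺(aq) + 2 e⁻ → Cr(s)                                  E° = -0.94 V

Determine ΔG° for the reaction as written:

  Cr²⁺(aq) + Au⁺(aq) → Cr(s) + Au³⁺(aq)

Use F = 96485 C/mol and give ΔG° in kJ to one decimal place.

As written, Cr²⁺/Cr is reduced (cathode) and Au³⁺/Au⁺ is oxidised (anode), so E°cell = (-0.94) − (+1.42) = -2.36 V.
Balancing electrons gives n = 2.
ΔG° = −nFE° = −(2)(96485)(-2.36) = 455,409 J = +455.4 kJ.

+455.4 kJ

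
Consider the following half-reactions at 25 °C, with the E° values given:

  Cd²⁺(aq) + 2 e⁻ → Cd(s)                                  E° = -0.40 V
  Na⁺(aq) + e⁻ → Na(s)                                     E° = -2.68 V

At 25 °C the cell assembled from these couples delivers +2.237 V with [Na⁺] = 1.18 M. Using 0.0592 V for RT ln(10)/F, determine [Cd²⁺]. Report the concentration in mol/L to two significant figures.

Cd²⁺/Cd is the cathode, Na⁺/Na the anode: E°cell = +2.28 V, n = 2.
Overall reaction: Cd²⁺(aq) + 2 Na(s) → Cd(s) + 2 Na⁺(aq); Q = [Na⁺]^2/[Cd²⁺]^1.
From E = E° − (0.0592/n) log Q: log Q = (E° − E)·n/0.0592 = (+2.28 − (+2.237))·2/0.0592 = 1.4527.
So 1·log[Cd²⁺] = 2·log(1.18) − log Q = 0.1438 − (1.4527) = -1.3089; [Cd²⁺] = 10^(-1.3089) ≈ 0.049 M.

0.049 M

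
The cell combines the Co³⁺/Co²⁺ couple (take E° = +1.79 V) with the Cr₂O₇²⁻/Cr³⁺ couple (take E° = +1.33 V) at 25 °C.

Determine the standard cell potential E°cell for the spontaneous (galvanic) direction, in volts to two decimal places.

+0.46 V

The Co³⁺/Co²⁺ couple has the higher reduction potential, so it is the cathode; Cr₂O₇²⁻/Cr³⁺ is oxidised at the anode.
E°cell = E°(cathode) − E°(anode) = (+1.79) − (+1.33) = +0.46 V.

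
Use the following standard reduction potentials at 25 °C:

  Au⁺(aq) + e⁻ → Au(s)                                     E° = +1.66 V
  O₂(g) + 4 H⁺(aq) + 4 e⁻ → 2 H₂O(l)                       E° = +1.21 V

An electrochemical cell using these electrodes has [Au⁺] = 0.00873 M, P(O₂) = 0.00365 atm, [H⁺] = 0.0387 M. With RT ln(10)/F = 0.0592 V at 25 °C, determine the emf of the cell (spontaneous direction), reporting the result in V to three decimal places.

+0.448 V

Au⁺/Au is the cathode (higher E°), O₂/H₂O the anode: E°cell = +1.66 − (+1.21) = +0.45 V, n = 4.
Overall: 4 Au⁺(aq) + 2 H₂O(l) → 4 Au(s) + O₂(g) + 4 H⁺(aq)
Q = P(O₂)·[H⁺]^4 / ([Au⁺]^4); log Q = 0.149.
E = E° − (0.0592/n) log Q = +0.45 − (0.0592/4)(0.149) = +0.448 V.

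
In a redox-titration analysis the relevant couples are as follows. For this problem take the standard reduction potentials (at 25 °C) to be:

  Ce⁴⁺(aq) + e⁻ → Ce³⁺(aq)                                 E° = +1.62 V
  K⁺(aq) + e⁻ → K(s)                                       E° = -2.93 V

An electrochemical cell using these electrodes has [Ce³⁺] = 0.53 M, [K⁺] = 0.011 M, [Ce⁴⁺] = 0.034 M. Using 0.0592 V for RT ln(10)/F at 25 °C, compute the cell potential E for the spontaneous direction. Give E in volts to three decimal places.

+4.595 V

Ce⁴⁺/Ce³⁺ is the cathode (higher E°), K⁺/K the anode: E°cell = +1.62 − (-2.93) = +4.55 V, n = 1.
Overall: Ce⁴⁺(aq) + K(s) → Ce³⁺(aq) + K⁺(aq)
Q = [Ce³⁺]·[K⁺] / ([Ce⁴⁺]); log Q = -0.766.
E = E° − (0.0592/n) log Q = +4.55 − (0.0592/1)(-0.766) = +4.595 V.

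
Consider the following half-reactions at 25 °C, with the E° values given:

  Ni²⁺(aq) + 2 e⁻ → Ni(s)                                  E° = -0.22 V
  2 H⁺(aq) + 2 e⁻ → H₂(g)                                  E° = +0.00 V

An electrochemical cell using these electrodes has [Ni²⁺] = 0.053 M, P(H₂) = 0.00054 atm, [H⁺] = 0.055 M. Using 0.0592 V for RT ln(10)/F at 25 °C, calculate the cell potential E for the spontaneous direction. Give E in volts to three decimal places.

H⁺/H₂ is the cathode (higher E°), Ni²⁺/Ni the anode: E°cell = +0.00 − (-0.22) = +0.22 V, n = 2.
Overall: 2 H⁺(aq) + Ni(s) → H₂(g) + Ni²⁺(aq)
Q = P(H₂)·[Ni²⁺] / ([H⁺]^2); log Q = -2.024.
E = E° − (0.0592/n) log Q = +0.22 − (0.0592/2)(-2.024) = +0.280 V.

+0.280 V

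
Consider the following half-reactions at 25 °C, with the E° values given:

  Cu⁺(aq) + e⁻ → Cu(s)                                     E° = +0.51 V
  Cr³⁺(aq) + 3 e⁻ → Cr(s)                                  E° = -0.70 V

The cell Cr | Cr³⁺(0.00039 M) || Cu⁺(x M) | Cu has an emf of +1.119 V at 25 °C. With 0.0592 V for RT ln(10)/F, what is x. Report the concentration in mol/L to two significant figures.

Cu⁺/Cu is the cathode, Cr³⁺/Cr the anode: E°cell = +1.21 V, n = 3.
Overall reaction: 3 Cu⁺(aq) + Cr(s) → 3 Cu(s) + Cr³⁺(aq); Q = [Cr³⁺]^1/[Cu⁺]^3.
From E = E° − (0.0592/n) log Q: log Q = (E° − E)·n/0.0592 = (+1.21 − (+1.119))·3/0.0592 = 4.6115.
So 3·log[Cu⁺] = 1·log(0.00039) − log Q = -3.4089 − (4.6115) = -8.0204; log[Cu⁺] = -8.0204 / 3 = -2.6735; [Cu⁺] = 10^(-2.6735) ≈ 0.0021 M.

0.0021 M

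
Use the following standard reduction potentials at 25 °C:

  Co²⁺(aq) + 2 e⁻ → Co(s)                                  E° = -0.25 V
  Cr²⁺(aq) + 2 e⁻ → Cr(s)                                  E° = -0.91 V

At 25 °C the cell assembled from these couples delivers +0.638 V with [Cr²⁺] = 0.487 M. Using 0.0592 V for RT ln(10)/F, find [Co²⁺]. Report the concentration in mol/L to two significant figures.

Co²⁺/Co is the cathode, Cr²⁺/Cr the anode: E°cell = +0.66 V, n = 2.
Overall reaction: Co²⁺(aq) + Cr(s) → Co(s) + Cr²⁺(aq); Q = [Cr²⁺]^1/[Co²⁺]^1.
From E = E° − (0.0592/n) log Q: log Q = (E° − E)·n/0.0592 = (+0.66 − (+0.638))·2/0.0592 = 0.7432.
So 1·log[Co²⁺] = 1·log(0.487) − log Q = -0.3125 − (0.7432) = -1.0557; [Co²⁺] = 10^(-1.0557) ≈ 0.088 M.

0.088 M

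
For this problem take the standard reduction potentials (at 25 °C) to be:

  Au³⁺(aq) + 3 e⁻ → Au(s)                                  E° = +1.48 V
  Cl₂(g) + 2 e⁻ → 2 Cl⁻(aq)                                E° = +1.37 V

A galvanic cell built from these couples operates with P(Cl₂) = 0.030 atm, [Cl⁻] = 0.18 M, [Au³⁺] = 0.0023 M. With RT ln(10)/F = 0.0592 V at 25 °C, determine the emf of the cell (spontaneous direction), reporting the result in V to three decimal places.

Au³⁺/Au is the cathode (higher E°), Cl₂/Cl⁻ the anode: E°cell = +1.48 − (+1.37) = +0.11 V, n = 6.
Overall: 2 Au³⁺(aq) + 6 Cl⁻(aq) → 2 Au(s) + 3 Cl₂(g)
Q = P(Cl₂)^3 / ([Au³⁺]^2·[Cl⁻]^6); log Q = 5.176.
E = E° − (0.0592/n) log Q = +0.11 − (0.0592/6)(5.176) = +0.059 V.

+0.059 V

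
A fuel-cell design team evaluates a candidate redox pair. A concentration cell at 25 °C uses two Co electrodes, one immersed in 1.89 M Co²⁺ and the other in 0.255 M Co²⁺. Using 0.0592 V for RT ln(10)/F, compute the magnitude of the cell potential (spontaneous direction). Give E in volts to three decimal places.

For a concentration cell E°cell = 0. The 1.89 M side is the cathode (reduction is favoured where [Co²⁺] is higher).
With n = 2, E = −(0.0592/2) log([Co²⁺]ₐₙ/[Co²⁺]꜀ₐₜ) = −(0.0592/2) log(0.255/1.89) = −(0.0592/2)(-0.870) = +0.026 V.

+0.026 V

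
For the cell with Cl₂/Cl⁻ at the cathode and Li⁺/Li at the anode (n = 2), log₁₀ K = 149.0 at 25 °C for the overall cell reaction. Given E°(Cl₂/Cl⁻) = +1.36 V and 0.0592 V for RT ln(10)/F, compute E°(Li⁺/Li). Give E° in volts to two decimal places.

E°cell = (0.0592/n)·log K = (0.0592/2)(149.0) = +4.410 V.
Since Cl₂/Cl⁻ is the cathode and Li⁺/Li the anode, E°cell = E°(Cl₂/Cl⁻) − E°(Li⁺/Li).
So E°(Li⁺/Li) = E°(Cl₂/Cl⁻) − E°cell = (+1.36) − (+4.410) = -3.05 V.

-3.05 V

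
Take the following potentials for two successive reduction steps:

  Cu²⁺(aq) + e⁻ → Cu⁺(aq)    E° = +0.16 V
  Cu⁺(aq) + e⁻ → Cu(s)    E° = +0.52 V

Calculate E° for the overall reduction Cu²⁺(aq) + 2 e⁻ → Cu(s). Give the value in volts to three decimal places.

Since ΔG° = −nFE° is additive over sequential reductions, n₃E°₃ = n₁E°₁ + n₂E°₂.
E°₃ = (1×+0.16 + 1×+0.52) / 2 = (+0.680) / 2 = +0.340 V.

+0.340 V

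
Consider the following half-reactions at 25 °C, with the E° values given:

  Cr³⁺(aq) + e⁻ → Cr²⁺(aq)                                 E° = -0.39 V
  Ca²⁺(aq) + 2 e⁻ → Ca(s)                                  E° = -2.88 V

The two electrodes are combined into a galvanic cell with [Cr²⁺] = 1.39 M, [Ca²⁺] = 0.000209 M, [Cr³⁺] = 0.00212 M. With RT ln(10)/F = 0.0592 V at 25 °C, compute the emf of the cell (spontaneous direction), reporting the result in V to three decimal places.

Cr³⁺/Cr²⁺ is the cathode (higher E°), Ca²⁺/Ca the anode: E°cell = -0.39 − (-2.88) = +2.49 V, n = 2.
Overall: 2 Cr³⁺(aq) + Ca(s) → 2 Cr²⁺(aq) + Ca²⁺(aq)
Q = [Cr²⁺]^2·[Ca²⁺] / ([Cr³⁺]^2); log Q = 1.954.
E = E° − (0.0592/n) log Q = +2.49 − (0.0592/2)(1.954) = +2.432 V.

+2.432 V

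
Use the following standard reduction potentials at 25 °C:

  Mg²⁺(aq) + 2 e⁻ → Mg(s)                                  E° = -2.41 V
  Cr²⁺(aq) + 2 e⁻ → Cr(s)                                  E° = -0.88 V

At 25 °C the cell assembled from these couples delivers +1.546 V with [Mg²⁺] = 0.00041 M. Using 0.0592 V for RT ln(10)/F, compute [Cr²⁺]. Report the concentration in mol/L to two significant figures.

0.0014 M

Cr²⁺/Cr is the cathode, Mg²⁺/Mg the anode: E°cell = +1.53 V, n = 2.
Overall reaction: Cr²⁺(aq) + Mg(s) → Cr(s) + Mg²⁺(aq); Q = [Mg²⁺]^1/[Cr²⁺]^1.
From E = E° − (0.0592/n) log Q: log Q = (E° − E)·n/0.0592 = (+1.53 − (+1.546))·2/0.0592 = -0.5405.
So 1·log[Cr²⁺] = 1·log(0.00041) − log Q = -3.3872 − (-0.5405) = -2.8467; [Cr²⁺] = 10^(-2.8467) ≈ 0.0014 M.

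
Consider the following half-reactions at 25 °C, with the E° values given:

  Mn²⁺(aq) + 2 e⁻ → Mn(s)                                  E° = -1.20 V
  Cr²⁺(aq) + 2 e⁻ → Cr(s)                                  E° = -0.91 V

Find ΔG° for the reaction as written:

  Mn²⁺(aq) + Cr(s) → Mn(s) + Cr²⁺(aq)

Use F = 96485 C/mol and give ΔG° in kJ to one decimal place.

+56.0 kJ

As written, Mn²⁺/Mn is reduced (cathode) and Cr²⁺/Cr is oxidised (anode), so E°cell = (-1.20) − (-0.91) = -0.29 V.
Balancing electrons gives n = 2.
ΔG° = −nFE° = −(2)(96485)(-0.29) = 55,961 J = +56.0 kJ.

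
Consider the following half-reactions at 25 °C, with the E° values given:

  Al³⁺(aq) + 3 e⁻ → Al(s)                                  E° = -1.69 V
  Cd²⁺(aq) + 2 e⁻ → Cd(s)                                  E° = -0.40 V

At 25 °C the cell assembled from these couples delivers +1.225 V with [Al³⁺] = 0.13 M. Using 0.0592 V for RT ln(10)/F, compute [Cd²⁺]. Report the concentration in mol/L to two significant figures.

Cd²⁺/Cd is the cathode, Al³⁺/Al the anode: E°cell = +1.29 V, n = 6.
Overall reaction: 3 Cd²⁺(aq) + 2 Al(s) → 3 Cd(s) + 2 Al³⁺(aq); Q = [Al³⁺]^2/[Cd²⁺]^3.
From E = E° − (0.0592/n) log Q: log Q = (E° − E)·n/0.0592 = (+1.29 − (+1.225))·6/0.0592 = 6.5878.
So 3·log[Cd²⁺] = 2·log(0.13) − log Q = -1.7721 − (6.5878) = -8.3599; log[Cd²⁺] = -8.3599 / 3 = -2.7866; [Cd²⁺] = 10^(-2.7866) ≈ 0.0016 M.

0.0016 M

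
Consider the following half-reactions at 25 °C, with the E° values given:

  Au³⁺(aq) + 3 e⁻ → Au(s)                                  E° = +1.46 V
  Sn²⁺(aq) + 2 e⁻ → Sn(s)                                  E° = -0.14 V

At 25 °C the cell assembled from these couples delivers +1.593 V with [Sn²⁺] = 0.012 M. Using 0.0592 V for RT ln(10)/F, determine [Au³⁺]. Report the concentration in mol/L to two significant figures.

Au³⁺/Au is the cathode, Sn²⁺/Sn the anode: E°cell = +1.60 V, n = 6.
Overall reaction: 2 Au³⁺(aq) + 3 Sn(s) → 2 Au(s) + 3 Sn²⁺(aq); Q = [Sn²⁺]^3/[Au³⁺]^2.
From E = E° − (0.0592/n) log Q: log Q = (E° − E)·n/0.0592 = (+1.60 − (+1.593))·6/0.0592 = 0.7095.
So 2·log[Au³⁺] = 3·log(0.012) − log Q = -5.7625 − (0.7095) = -6.4720; log[Au³⁺] = -6.4720 / 2 = -3.2360; [Au³⁺] = 10^(-3.2360) ≈ 0.00058 M.

0.00058 M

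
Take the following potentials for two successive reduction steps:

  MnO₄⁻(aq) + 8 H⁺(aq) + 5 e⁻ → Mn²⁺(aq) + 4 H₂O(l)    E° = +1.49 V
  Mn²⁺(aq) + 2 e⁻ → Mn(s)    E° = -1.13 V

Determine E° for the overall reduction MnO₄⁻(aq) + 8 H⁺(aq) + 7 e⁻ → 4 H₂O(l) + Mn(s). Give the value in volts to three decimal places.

Standard free energies of sequential steps add: ΔG°₃ = ΔG°₁ + ΔG°₂, so n₃E°₃ = n₁E°₁ + n₂E°₂.
E°₃ = (5×+1.49 + 2×-1.13) / 7 = (+5.190) / 7 = +0.741 V.
E° values themselves are not directly additive — weighting by electron count is essential.

+0.741 V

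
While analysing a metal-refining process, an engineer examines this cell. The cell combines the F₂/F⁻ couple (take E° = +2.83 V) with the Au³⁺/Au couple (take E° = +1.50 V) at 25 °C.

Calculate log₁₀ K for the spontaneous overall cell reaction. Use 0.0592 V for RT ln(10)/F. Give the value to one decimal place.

134.8

Cathode: F₂/F⁻; anode: Au³⁺/Au. E°cell = +1.33 V, n = 6.
log K = nE°cell / 0.0592 = (6)(+1.33) / 0.0592 = 134.8.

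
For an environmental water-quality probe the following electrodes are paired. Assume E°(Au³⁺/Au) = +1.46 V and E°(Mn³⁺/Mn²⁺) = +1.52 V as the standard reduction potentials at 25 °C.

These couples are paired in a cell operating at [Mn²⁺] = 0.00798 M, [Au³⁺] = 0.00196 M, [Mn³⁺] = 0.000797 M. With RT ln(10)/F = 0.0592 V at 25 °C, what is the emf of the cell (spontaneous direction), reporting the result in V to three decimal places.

Mn³⁺/Mn²⁺ is the cathode (higher E°), Au³⁺/Au the anode: E°cell = +1.52 − (+1.46) = +0.06 V, n = 3.
Overall: 3 Mn³⁺(aq) + Au(s) → 3 Mn²⁺(aq) + Au³⁺(aq)
Q = [Mn²⁺]^3·[Au³⁺] / ([Mn³⁺]^3); log Q = 0.294.
E = E° − (0.0592/n) log Q = +0.06 − (0.0592/3)(0.294) = +0.054 V.

+0.054 V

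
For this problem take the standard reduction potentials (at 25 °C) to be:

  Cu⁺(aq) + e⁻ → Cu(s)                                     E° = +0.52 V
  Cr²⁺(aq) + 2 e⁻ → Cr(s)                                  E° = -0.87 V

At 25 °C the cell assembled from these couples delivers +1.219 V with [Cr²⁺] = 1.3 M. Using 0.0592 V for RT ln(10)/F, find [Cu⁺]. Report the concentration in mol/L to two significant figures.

0.0015 M

Cu⁺/Cu is the cathode, Cr²⁺/Cr the anode: E°cell = +1.39 V, n = 2.
Overall reaction: 2 Cu⁺(aq) + Cr(s) → 2 Cu(s) + Cr²⁺(aq); Q = [Cr²⁺]^1/[Cu⁺]^2.
From E = E° − (0.0592/n) log Q: log Q = (E° − E)·n/0.0592 = (+1.39 − (+1.219))·2/0.0592 = 5.7770.
So 2·log[Cu⁺] = 1·log(1.3) − log Q = 0.1139 − (5.7770) = -5.6631; log[Cu⁺] = -5.6631 / 2 = -2.8316; [Cu⁺] = 10^(-2.8316) ≈ 0.0015 M.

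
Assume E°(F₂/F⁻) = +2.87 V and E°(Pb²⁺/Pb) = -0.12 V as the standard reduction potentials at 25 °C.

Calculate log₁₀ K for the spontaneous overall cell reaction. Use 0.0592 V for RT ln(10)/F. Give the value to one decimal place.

101.0

Cathode: F₂/F⁻; anode: Pb²⁺/Pb. E°cell = +2.99 V, n = 2.
log K = nE°cell / 0.0592 = (2)(+2.99) / 0.0592 = 101.0.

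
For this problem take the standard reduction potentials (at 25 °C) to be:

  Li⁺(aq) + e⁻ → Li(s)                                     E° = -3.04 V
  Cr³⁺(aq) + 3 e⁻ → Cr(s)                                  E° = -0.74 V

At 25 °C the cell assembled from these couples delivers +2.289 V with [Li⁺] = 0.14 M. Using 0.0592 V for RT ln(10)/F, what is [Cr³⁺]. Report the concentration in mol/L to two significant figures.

0.00076 M

Cr³⁺/Cr is the cathode, Li⁺/Li the anode: E°cell = +2.30 V, n = 3.
Overall reaction: Cr³⁺(aq) + 3 Li(s) → Cr(s) + 3 Li⁺(aq); Q = [Li⁺]^3/[Cr³⁺]^1.
From E = E° − (0.0592/n) log Q: log Q = (E° − E)·n/0.0592 = (+2.30 − (+2.289))·3/0.0592 = 0.5574.
So 1·log[Cr³⁺] = 3·log(0.14) − log Q = -2.5616 − (0.5574) = -3.1190; [Cr³⁺] = 10^(-3.1190) ≈ 0.00076 M.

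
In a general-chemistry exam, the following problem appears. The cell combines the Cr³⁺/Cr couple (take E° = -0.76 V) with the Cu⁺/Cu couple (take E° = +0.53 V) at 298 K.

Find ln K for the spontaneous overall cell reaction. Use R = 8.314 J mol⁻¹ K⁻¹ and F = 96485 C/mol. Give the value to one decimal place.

Cathode: Cu⁺/Cu; anode: Cr³⁺/Cr. E°cell = (+0.53) − (-0.76) = +1.29 V, with n = 3.
ΔG° = −nFE° = −RT ln K, so ln K = nFE°/(RT) = (3)(96485)(+1.29) / ((8.314)(298)) = 150.711.

150.7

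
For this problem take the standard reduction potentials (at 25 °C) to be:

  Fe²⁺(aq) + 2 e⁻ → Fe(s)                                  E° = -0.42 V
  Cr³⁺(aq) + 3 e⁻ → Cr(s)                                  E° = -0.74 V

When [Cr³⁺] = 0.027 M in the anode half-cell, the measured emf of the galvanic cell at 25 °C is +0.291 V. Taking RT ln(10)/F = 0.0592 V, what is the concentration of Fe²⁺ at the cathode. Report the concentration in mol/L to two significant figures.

0.0094 M

Fe²⁺/Fe is the cathode, Cr³⁺/Cr the anode: E°cell = +0.32 V, n = 6.
Overall reaction: 3 Fe²⁺(aq) + 2 Cr(s) → 3 Fe(s) + 2 Cr³⁺(aq); Q = [Cr³⁺]^2/[Fe²⁺]^3.
From E = E° − (0.0592/n) log Q: log Q = (E° − E)·n/0.0592 = (+0.32 − (+0.291))·6/0.0592 = 2.9392.
So 3·log[Fe²⁺] = 2·log(0.027) − log Q = -3.1373 − (2.9392) = -6.0765; log[Fe²⁺] = -6.0765 / 3 = -2.0255; [Fe²⁺] = 10^(-2.0255) ≈ 0.0094 M.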